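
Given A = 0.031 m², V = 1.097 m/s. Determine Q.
Formula: Q = A V
Q = 0.031·1.097·1000 = 34.01 L/s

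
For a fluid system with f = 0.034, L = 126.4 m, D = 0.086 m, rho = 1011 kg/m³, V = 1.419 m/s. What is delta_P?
Formula: \Delta P = f \frac{L}{D} \frac{\rho V^2}{2}
delta_P = 0.034·(126.4/0.086)·0.5·1011·1.419²/1000 = 50.86 kPa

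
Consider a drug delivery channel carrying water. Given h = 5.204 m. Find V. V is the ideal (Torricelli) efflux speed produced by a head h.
Formula: V = \sqrt{2 g h}
V = √(2·9.81·5.204) = 10.1 m/s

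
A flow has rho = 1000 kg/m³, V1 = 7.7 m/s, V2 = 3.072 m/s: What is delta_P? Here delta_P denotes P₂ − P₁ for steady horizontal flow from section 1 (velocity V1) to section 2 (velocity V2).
Formula: \Delta P = \frac{1}{2} \rho (V_1^2 - V_2^2)
delta_P = 0.5·1000·(7.7² − 3.072²)/1000 = 24.93 kPa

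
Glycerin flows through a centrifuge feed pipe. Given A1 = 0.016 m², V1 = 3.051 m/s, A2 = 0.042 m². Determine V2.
Formula: V_2 = \frac{A_1 V_1}{A_2}
V2 = 0.016·3.051/0.042 = 1.162 m/s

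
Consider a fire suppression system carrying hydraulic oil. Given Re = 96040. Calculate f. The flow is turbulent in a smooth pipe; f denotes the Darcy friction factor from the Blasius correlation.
Formula: f = \frac{0.316}{Re^{0.25}}
f = 0.316/96040^0.25 = 0.01795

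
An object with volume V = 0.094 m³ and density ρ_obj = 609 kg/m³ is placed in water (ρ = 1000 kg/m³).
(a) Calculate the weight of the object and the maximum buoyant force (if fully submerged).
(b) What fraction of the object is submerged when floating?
(a) W=rho_obj*g*V=609*9.81*0.094=561.6 N; F_B(max)=rho*g*V=1000*9.81*0.094=922.1 N
(b) Floating fraction=rho_obj/rho=609/1000=0.609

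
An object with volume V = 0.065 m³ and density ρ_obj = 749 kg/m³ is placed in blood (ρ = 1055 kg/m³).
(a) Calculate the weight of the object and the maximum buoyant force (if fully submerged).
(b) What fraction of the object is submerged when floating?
(a) W=rho_obj*g*V=749*9.81*0.065=477.6 N; F_B(max)=rho*g*V=1055*9.81*0.065=672.7 N
(b) Floating fraction=rho_obj/rho=749/1055=0.710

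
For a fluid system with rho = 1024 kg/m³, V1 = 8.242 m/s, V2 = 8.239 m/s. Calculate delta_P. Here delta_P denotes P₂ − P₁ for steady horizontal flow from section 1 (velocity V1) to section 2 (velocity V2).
Formula: \Delta P = \frac{1}{2} \rho (V_1^2 - V_2^2)
delta_P = 0.5·1024·(8.242² − 8.239²)/1000 = 0.02531 kPa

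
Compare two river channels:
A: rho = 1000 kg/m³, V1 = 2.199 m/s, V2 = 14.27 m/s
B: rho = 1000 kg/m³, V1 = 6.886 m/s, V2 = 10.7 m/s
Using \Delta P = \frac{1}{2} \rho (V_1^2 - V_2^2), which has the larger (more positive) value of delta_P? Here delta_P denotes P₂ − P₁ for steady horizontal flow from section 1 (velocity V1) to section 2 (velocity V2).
delta_P(A) = -99.4 kPa, delta_P(B) = -33.54 kPa. Answer: B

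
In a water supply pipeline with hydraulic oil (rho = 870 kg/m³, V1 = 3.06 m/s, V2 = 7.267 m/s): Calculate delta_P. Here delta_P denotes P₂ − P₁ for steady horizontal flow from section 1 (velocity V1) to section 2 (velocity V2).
Formula: \Delta P = \frac{1}{2} \rho (V_1^2 - V_2^2)
delta_P = 0.5·870·(3.06² − 7.267²)/1000 = -18.9 kPa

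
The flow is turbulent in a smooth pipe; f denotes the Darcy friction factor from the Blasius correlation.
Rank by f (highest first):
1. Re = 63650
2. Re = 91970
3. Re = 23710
Case 1: f = 0.01989
Case 2: f = 0.01815
Case 3: f = 0.02547
Ranking (highest first): 3, 1, 2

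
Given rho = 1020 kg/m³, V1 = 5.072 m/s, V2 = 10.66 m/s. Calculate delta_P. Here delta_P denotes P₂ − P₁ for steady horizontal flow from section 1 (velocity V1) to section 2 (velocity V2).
Formula: \Delta P = \frac{1}{2} \rho (V_1^2 - V_2^2)
delta_P = 0.5·1020·(5.072² − 10.66²)/1000 = -44.83 kPa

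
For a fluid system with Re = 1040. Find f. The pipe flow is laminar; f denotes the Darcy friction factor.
Formula: f = \frac{64}{Re}
f = 64/1040 = 0.06154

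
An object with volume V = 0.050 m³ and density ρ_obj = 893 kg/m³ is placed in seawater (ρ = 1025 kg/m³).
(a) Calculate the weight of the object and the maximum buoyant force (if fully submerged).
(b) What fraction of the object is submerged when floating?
(a) W=rho_obj*g*V=893*9.81*0.050=438.0 N; F_B(max)=rho*g*V=1025*9.81*0.050=502.8 N
(b) Floating fraction=rho_obj/rho=893/1025=0.871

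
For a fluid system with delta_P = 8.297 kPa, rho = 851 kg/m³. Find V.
Formula: V = \sqrt{\frac{2 \Delta P}{\rho}}
V = √(2·(8.297·1000)/851) = 4.416 m/s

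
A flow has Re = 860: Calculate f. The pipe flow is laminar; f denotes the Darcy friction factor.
Formula: f = \frac{64}{Re}
f = 64/860 = 0.07442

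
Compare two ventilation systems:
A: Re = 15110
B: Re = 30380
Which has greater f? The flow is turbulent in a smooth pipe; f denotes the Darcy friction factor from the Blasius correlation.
f(A) = 0.0285, f(B) = 0.02394. Answer: A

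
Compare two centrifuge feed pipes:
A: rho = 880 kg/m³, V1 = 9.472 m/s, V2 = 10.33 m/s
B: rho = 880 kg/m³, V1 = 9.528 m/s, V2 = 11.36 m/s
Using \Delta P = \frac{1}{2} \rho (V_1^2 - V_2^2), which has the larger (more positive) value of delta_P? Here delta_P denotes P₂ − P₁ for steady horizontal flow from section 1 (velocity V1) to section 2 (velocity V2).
delta_P(A) = -7.476 kPa, delta_P(B) = -16.84 kPa. Answer: A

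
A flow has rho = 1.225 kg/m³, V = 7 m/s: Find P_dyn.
Formula: P_{dyn} = \frac{1}{2} \rho V^2
P_dyn = 0.5·1.225·7²/1000 = 0.03001 kPa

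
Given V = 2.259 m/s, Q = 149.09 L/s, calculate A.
Formula: Q = A V
Substituting knowns: 149.09 = A·2.259·1000
Solving for A: A = (149.09/1000)/2.259 = 0.066 m²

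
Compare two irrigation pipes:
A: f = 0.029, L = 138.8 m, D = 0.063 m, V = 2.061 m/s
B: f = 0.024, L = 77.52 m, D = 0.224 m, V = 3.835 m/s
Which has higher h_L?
h_L(A) = 13.83 m, h_L(B) = 6.226 m. Answer: A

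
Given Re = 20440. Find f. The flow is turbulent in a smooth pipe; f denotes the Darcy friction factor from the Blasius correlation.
Formula: f = \frac{0.316}{Re^{0.25}}
f = 0.316/20440^0.25 = 0.02643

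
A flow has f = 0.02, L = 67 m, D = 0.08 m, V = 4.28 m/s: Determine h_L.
Formula: h_L = f \frac{L}{D} \frac{V^2}{2g}
h_L = 0.02·(67/0.08)·4.28²/(2·9.81) = 15.64 m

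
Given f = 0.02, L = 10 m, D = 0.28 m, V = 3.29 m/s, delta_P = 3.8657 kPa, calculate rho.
Formula: \Delta P = f \frac{L}{D} \frac{\rho V^2}{2}
Substituting knowns: 3.8657 = 0.02·(10/0.28)·0.5·rho·3.29²/1000
Solving for rho: rho = (3.8657·1000)/(0.02·(10/0.28)·0.5·3.29²) = 1000 kg/m³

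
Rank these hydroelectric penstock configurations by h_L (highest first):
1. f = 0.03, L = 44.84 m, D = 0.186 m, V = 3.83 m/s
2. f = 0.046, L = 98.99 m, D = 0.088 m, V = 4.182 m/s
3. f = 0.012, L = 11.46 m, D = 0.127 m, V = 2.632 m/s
Case 1: h_L = 5.407 m
Case 2: h_L = 46.12 m
Case 3: h_L = 0.3823 m
Ranking (highest first): 2, 1, 3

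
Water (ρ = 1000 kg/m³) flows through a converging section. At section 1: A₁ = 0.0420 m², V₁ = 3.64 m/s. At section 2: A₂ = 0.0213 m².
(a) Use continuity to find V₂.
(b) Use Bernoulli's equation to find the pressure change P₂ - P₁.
(a) Continuity: A₁V₁=A₂V₂ -> V₂=A₁V₁/A₂=0.0420*3.64/0.0213=7.18 m/s
(b) Bernoulli: P₂-P₁=0.5*rho*(V₁^2-V₂^2)/1000=0.5*1000*(3.64^2-7.18^2)/1000=-19.15 kPa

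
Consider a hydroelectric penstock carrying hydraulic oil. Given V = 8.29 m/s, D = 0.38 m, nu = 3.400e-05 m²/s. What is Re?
Formula: Re = \frac{V D}{\nu}
Re = 8.29·0.38/3.400e-05 = 92653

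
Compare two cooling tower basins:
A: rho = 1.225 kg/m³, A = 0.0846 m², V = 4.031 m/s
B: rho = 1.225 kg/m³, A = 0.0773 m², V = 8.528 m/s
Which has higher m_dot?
m_dot(A) = 0.4178 kg/s, m_dot(B) = 0.8075 kg/s. Answer: B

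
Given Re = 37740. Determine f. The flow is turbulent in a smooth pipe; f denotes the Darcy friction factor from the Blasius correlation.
Formula: f = \frac{0.316}{Re^{0.25}}
f = 0.316/37740^0.25 = 0.02267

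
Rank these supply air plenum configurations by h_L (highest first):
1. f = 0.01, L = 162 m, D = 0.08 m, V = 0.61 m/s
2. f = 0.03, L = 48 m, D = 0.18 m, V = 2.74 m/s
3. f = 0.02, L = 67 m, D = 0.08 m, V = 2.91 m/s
Case 1: h_L = 0.384 m
Case 2: h_L = 3.061 m
Case 3: h_L = 7.229 m
Ranking (highest first): 3, 2, 1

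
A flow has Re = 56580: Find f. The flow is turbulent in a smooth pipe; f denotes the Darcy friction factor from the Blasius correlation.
Formula: f = \frac{0.316}{Re^{0.25}}
f = 0.316/56580^0.25 = 0.02049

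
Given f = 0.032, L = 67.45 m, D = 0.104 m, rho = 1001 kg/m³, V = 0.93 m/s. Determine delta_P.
Formula: \Delta P = f \frac{L}{D} \frac{\rho V^2}{2}
delta_P = 0.032·(67.45/0.104)·0.5·1001·0.93²/1000 = 8.984 kPa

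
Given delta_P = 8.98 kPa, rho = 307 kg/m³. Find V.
Formula: V = \sqrt{\frac{2 \Delta P}{\rho}}
V = √(2·(8.98·1000)/307) = 7.649 m/s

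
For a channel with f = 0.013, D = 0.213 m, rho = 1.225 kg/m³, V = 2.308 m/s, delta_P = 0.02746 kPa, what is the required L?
Formula: \Delta P = f \frac{L}{D} \frac{\rho V^2}{2}
Substituting knowns: 0.02746 = 0.013·(L/0.213)·0.5·1.225·2.308²/1000
Solving for L: L = (0.02746·1000)·0.213/(0.013·0.5·1.225·2.308²) = 137.9 m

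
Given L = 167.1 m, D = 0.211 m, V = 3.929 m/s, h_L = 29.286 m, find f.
Formula: h_L = f \frac{L}{D} \frac{V^2}{2g}
Substituting knowns: 29.286 = f·(167.1/0.211)·3.929²/(2·9.81)
Solving for f: f = 29.286·2·9.81/((167.1/0.211)·3.929²) = 0.047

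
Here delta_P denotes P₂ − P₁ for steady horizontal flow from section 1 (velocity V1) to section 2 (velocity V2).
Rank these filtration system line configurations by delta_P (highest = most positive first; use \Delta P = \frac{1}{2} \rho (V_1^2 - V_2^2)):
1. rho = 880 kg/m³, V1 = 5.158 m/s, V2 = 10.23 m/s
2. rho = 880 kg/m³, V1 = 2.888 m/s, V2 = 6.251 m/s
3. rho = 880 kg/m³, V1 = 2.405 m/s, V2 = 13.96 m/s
Case 1: delta_P = -34.34 kPa
Case 2: delta_P = -13.52 kPa
Case 3: delta_P = -83.2 kPa
Ranking (highest first): 2, 1, 3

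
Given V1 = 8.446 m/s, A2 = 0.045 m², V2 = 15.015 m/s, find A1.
Formula: V_2 = \frac{A_1 V_1}{A_2}
Substituting knowns: 15.015 = A1·8.446/0.045
Solving for A1: A1 = 15.015·0.045/8.446 = 0.08 m²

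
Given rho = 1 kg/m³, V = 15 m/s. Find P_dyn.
Formula: P_{dyn} = \frac{1}{2} \rho V^2
P_dyn = 0.5·1·15²/1000 = 0.1125 kPa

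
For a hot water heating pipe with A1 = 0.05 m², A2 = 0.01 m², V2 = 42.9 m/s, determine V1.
Formula: V_2 = \frac{A_1 V_1}{A_2}
Substituting knowns: 42.9 = 0.05·V1/0.01
Solving for V1: V1 = 42.9·0.01/0.05 = 8.58 m/s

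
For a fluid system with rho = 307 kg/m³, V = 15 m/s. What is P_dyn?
Formula: P_{dyn} = \frac{1}{2} \rho V^2
P_dyn = 0.5·307·15²/1000 = 34.54 kPa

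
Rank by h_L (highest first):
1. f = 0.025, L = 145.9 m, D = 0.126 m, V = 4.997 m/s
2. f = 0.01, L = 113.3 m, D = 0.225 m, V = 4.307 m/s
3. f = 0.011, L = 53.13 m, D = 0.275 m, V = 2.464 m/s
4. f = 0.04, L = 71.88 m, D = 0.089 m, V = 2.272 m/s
Case 1: h_L = 36.84 m
Case 2: h_L = 4.761 m
Case 3: h_L = 0.6576 m
Case 4: h_L = 8.5 m
Ranking (highest first): 1, 4, 2, 3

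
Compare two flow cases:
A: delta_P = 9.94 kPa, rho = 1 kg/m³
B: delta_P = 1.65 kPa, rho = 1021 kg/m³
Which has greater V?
V(A) = 141 m/s, V(B) = 1.798 m/s. Answer: A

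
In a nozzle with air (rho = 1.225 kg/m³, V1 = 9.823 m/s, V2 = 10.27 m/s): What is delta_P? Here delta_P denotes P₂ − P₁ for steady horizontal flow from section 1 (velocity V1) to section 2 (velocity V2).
Formula: \Delta P = \frac{1}{2} \rho (V_1^2 - V_2^2)
delta_P = 0.5·1.225·(9.823² − 10.27²)/1000 = -0.005501 kPa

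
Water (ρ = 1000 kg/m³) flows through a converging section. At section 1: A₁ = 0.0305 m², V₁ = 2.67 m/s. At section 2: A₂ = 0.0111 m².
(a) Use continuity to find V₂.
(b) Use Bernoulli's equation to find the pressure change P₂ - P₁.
(a) Continuity: A₁V₁=A₂V₂ -> V₂=A₁V₁/A₂=0.0305*2.67/0.0111=7.34 m/s
(b) Bernoulli: P₂-P₁=0.5*rho*(V₁^2-V₂^2)/1000=0.5*1000*(2.67^2-7.34^2)/1000=-23.37 kPa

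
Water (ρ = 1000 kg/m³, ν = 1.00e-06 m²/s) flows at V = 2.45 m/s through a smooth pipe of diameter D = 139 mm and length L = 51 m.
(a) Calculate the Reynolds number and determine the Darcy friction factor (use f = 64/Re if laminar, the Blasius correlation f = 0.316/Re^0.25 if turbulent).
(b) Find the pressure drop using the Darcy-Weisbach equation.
(a) Re = V·D/ν = 2.45·0.139/1.00e-06 = 340550 → turbulent (Re > 4000); f = 0.316/Re^0.25 = 0.316/340550^0.25 = 0.013081 (Blasius is strictly valid for Re ≲ 1e5; used here as the smooth-pipe estimate the problem specifies)
(b) Darcy-Weisbach: ΔP = f·(L/D)·½ρV²/1000 = 0.013081·(51/0.139)·½·1000·2.45²/1000 = 14.4 kPa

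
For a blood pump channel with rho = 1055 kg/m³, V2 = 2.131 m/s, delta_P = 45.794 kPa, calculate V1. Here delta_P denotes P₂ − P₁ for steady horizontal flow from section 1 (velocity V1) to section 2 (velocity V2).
Formula: \Delta P = \frac{1}{2} \rho (V_1^2 - V_2^2)
Substituting knowns: 45.794 = 0.5·1055·(V1² − 2.131²)/1000
Solving for V1: V1 = √(2.131² + 2·(45.794·1000)/1055) = 9.558 m/s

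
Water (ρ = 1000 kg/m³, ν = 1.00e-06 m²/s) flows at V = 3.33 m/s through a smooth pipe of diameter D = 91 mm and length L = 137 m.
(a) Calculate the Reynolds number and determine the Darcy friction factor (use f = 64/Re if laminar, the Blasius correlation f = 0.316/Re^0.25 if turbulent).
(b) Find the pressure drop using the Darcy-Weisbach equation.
(a) Re = V·D/ν = 3.33·0.091/1.00e-06 = 303030 → turbulent (Re > 4000); f = 0.316/Re^0.25 = 0.316/303030^0.25 = 0.013468 (Blasius is strictly valid for Re ≲ 1e5; used here as the smooth-pipe estimate the problem specifies)
(b) Darcy-Weisbach: ΔP = f·(L/D)·½ρV²/1000 = 0.013468·(137/0.091)·½·1000·3.33²/1000 = 112.4 kPa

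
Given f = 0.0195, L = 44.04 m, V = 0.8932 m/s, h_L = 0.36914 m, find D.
Formula: h_L = f \frac{L}{D} \frac{V^2}{2g}
Substituting knowns: 0.36914 = 0.0195·(44.04/D)·0.8932²/(2·9.81)
Solving for D: D = 0.0195·44.04·0.8932²/(2·9.81·0.36914) = 0.0946 m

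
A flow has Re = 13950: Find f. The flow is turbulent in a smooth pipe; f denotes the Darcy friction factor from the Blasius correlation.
Formula: f = \frac{0.316}{Re^{0.25}}
f = 0.316/13950^0.25 = 0.02908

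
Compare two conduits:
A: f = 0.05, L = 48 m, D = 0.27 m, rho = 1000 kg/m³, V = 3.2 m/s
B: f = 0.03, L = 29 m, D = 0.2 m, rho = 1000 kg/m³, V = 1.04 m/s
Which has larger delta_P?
delta_P(A) = 45.51 kPa, delta_P(B) = 2.352 kPa. Answer: A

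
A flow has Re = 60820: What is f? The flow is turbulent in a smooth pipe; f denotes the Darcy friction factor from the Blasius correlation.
Formula: f = \frac{0.316}{Re^{0.25}}
f = 0.316/60820^0.25 = 0.02012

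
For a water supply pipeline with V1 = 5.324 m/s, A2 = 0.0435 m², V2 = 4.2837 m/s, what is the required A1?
Formula: V_2 = \frac{A_1 V_1}{A_2}
Substituting knowns: 4.2837 = A1·5.324/0.0435
Solving for A1: A1 = 4.2837·0.0435/5.324 = 0.035 m²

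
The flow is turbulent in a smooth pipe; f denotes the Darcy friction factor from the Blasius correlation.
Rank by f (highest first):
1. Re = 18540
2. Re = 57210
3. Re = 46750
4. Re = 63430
Case 1: f = 0.02708
Case 2: f = 0.02043
Case 3: f = 0.02149
Case 4: f = 0.01991
Ranking (highest first): 1, 3, 2, 4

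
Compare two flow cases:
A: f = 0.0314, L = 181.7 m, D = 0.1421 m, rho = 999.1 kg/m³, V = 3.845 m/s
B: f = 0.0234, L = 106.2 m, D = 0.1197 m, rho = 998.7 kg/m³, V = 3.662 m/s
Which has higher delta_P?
delta_P(A) = 296.5 kPa, delta_P(B) = 139 kPa. Answer: A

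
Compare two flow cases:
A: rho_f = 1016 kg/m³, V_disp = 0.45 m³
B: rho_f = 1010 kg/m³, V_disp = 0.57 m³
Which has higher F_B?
F_B(A) = 4485 N, F_B(B) = 5648 N. Answer: B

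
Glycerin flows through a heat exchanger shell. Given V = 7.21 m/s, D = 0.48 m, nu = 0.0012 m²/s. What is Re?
Formula: Re = \frac{V D}{\nu}
Re = 7.21·0.48/0.0012 = 2884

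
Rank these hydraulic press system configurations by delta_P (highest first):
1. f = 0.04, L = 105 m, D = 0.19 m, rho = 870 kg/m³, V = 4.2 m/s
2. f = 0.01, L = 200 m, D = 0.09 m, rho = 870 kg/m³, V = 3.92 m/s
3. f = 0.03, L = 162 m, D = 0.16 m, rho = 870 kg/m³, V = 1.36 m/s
Case 1: delta_P = 169.6 kPa
Case 2: delta_P = 148.5 kPa
Case 3: delta_P = 24.44 kPa
Ranking (highest first): 1, 2, 3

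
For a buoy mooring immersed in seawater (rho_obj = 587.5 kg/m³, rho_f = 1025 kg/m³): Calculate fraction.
Formula: f_{sub} = \frac{\rho_{obj}}{\rho_f}
fraction = 587.5/1025 = 0.5732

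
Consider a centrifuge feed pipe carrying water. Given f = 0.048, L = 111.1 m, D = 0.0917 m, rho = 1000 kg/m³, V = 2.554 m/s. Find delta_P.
Formula: \Delta P = f \frac{L}{D} \frac{\rho V^2}{2}
delta_P = 0.048·(111.1/0.0917)·0.5·1000·2.554²/1000 = 189.7 kPa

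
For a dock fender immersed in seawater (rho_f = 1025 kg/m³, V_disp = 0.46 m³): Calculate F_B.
Formula: F_B = \rho_f g V_{disp}
F_B = 1025·9.81·0.46 = 4625 N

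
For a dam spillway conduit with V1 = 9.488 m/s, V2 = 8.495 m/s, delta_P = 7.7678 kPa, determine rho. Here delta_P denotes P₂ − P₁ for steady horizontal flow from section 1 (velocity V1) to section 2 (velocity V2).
Formula: \Delta P = \frac{1}{2} \rho (V_1^2 - V_2^2)
Substituting knowns: 7.7678 = 0.5·rho·(9.488² − 8.495²)/1000
Solving for rho: rho = 2·(7.7678·1000)/(9.488² − 8.495²) = 870 kg/m³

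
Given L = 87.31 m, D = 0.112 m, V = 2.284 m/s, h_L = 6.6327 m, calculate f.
Formula: h_L = f \frac{L}{D} \frac{V^2}{2g}
Substituting knowns: 6.6327 = f·(87.31/0.112)·2.284²/(2·9.81)
Solving for f: f = 6.6327·2·9.81/((87.31/0.112)·2.284²) = 0.032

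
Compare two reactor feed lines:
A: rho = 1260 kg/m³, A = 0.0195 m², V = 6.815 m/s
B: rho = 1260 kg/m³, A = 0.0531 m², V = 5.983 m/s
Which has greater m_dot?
m_dot(A) = 167.4 kg/s, m_dot(B) = 400.3 kg/s. Answer: B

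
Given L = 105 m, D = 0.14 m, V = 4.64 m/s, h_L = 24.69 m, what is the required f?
Formula: h_L = f \frac{L}{D} \frac{V^2}{2g}
Substituting knowns: 24.69 = f·(105/0.14)·4.64²/(2·9.81)
Solving for f: f = 24.69·2·9.81/((105/0.14)·4.64²) = 0.03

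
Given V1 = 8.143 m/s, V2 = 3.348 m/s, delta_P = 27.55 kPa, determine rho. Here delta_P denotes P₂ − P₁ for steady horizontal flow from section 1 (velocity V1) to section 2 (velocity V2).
Formula: \Delta P = \frac{1}{2} \rho (V_1^2 - V_2^2)
Substituting knowns: 27.55 = 0.5·rho·(8.143² − 3.348²)/1000
Solving for rho: rho = 2·(27.55·1000)/(8.143² − 3.348²) = 1000 kg/m³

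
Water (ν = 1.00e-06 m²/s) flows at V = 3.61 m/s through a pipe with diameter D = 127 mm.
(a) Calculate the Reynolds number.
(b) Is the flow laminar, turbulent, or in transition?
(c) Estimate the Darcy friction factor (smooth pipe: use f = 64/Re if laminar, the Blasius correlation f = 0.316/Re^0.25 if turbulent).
(a) Re = V·D/ν = 3.61·0.127/1.00e-06 = 458470
(b) Flow regime: turbulent (Re > 4000)
(c) Friction factor: f = 0.316/Re^0.25 = 0.316/458470^0.25 = 0.01214 (Blasius is strictly valid for Re ≲ 1e5; used here as the smooth-pipe estimate the problem specifies)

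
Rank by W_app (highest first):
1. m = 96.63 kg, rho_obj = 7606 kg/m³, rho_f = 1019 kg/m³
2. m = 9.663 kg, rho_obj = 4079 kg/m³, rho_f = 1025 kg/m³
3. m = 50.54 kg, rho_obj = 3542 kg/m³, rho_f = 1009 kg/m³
Case 1: W_app = 820.9 N
Case 2: W_app = 70.97 N
Case 3: W_app = 354.6 N
Ranking (highest first): 1, 3, 2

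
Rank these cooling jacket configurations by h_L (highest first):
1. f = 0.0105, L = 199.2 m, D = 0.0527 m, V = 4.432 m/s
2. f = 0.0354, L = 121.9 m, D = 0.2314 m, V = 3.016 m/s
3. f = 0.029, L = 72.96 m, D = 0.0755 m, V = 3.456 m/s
Case 1: h_L = 39.73 m
Case 2: h_L = 8.646 m
Case 3: h_L = 17.06 m
Ranking (highest first): 1, 3, 2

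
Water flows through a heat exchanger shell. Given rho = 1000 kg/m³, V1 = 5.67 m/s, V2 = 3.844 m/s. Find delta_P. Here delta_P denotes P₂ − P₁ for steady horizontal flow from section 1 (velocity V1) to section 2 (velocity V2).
Formula: \Delta P = \frac{1}{2} \rho (V_1^2 - V_2^2)
delta_P = 0.5·1000·(5.67² − 3.844²)/1000 = 8.686 kPa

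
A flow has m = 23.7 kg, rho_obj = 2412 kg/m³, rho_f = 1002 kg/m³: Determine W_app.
Formula: W_{app} = mg\left(1 - \frac{\rho_f}{\rho_{obj}}\right)
W_app = 23.7·9.81·(1 − 1002/2412) = 135.9 N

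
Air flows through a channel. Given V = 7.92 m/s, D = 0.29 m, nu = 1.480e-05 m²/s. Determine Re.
Formula: Re = \frac{V D}{\nu}
Re = 7.92·0.29/1.480e-05 = 155189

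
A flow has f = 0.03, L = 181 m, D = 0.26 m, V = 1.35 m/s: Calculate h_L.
Formula: h_L = f \frac{L}{D} \frac{V^2}{2g}
h_L = 0.03·(181/0.26)·1.35²/(2·9.81) = 1.94 m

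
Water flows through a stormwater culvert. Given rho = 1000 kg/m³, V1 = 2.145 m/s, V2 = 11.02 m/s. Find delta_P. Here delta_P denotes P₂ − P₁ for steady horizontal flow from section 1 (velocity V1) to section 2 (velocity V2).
Formula: \Delta P = \frac{1}{2} \rho (V_1^2 - V_2^2)
delta_P = 0.5·1000·(2.145² − 11.02²)/1000 = -58.42 kPa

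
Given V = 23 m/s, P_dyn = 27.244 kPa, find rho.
Formula: P_{dyn} = \frac{1}{2} \rho V^2
Substituting knowns: 27.244 = 0.5·rho·23²/1000
Solving for rho: rho = 2·(27.244·1000)/23² = 103 kg/m³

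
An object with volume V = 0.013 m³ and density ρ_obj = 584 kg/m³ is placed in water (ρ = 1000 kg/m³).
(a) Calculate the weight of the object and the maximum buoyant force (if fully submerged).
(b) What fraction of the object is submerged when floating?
(a) W=rho_obj*g*V=584*9.81*0.013=74.5 N; F_B(max)=rho*g*V=1000*9.81*0.013=127.5 N
(b) Floating fraction=rho_obj/rho=584/1000=0.584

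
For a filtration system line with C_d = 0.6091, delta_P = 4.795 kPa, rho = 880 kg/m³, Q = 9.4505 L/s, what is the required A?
Formula: Q = C_d A \sqrt{\frac{2 \Delta P}{\rho}}
Substituting knowns: 9.4505 = 0.6091·A·√(2·(4.795·1000)/880)·1000
Solving for A: A = (9.4505/1000)/(0.6091·√(2·(4.795·1000)/880)) = 0.0047 m²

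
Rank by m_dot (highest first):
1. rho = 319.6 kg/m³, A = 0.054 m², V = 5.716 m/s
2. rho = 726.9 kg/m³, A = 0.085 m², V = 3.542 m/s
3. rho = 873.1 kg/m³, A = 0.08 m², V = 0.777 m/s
Case 1: m_dot = 98.65 kg/s
Case 2: m_dot = 218.8 kg/s
Case 3: m_dot = 54.27 kg/s
Ranking (highest first): 2, 1, 3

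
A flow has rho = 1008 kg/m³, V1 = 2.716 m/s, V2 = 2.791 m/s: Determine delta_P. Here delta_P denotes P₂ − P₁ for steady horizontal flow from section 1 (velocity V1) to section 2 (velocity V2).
Formula: \Delta P = \frac{1}{2} \rho (V_1^2 - V_2^2)
delta_P = 0.5·1008·(2.716² − 2.791²)/1000 = -0.2082 kPa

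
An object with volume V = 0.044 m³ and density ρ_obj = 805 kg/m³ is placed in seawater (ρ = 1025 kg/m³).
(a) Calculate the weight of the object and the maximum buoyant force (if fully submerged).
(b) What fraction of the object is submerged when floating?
(a) W=rho_obj*g*V=805*9.81*0.044=347.5 N; F_B(max)=rho*g*V=1025*9.81*0.044=442.4 N
(b) Floating fraction=rho_obj/rho=805/1025=0.785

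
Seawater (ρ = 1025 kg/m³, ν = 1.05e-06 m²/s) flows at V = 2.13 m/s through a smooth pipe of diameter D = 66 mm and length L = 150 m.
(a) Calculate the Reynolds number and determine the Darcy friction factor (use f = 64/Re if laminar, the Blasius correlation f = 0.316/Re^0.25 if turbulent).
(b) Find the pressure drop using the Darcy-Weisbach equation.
(a) Re = V·D/ν = 2.13·0.066/1.05e-06 = 133890 → turbulent (Re > 4000); f = 0.316/Re^0.25 = 0.316/133890^0.25 = 0.01652 (Blasius is strictly valid for Re ≲ 1e5; used here as the smooth-pipe estimate the problem specifies)
(b) Darcy-Weisbach: ΔP = f·(L/D)·½ρV²/1000 = 0.01652·(150/0.066)·½·1025·2.13²/1000 = 87.3 kPa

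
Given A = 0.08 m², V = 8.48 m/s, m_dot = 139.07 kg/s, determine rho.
Formula: \dot{m} = \rho A V
Substituting knowns: 139.07 = rho·0.08·8.48
Solving for rho: rho = 139.07/(0.08·8.48) = 205 kg/m³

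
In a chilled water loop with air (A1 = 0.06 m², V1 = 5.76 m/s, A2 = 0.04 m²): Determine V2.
Formula: V_2 = \frac{A_1 V_1}{A_2}
V2 = 0.06·5.76/0.04 = 8.64 m/s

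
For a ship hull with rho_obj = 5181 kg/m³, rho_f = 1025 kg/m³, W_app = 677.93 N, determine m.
Formula: W_{app} = mg\left(1 - \frac{\rho_f}{\rho_{obj}}\right)
Substituting knowns: 677.93 = m·9.81·(1 − 1025/5181)
Solving for m: m = 677.93/(9.81·(1 − 1025/5181)) = 86.15 kg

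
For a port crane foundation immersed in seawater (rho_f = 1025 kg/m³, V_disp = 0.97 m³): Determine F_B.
Formula: F_B = \rho_f g V_{disp}
F_B = 1025·9.81·0.97 = 9754 N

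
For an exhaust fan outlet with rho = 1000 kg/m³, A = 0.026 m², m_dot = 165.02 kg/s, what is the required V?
Formula: \dot{m} = \rho A V
Substituting knowns: 165.02 = 1000·0.026·V
Solving for V: V = 165.02/(1000·0.026) = 6.347 m/s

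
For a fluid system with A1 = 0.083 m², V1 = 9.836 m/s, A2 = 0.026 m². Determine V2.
Formula: V_2 = \frac{A_1 V_1}{A_2}
V2 = 0.083·9.836/0.026 = 31.4 m/s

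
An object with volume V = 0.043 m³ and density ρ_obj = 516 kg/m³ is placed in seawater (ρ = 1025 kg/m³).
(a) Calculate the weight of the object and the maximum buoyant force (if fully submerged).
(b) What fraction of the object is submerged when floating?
(a) W=rho_obj*g*V=516*9.81*0.043=217.7 N; F_B(max)=rho*g*V=1025*9.81*0.043=432.4 N
(b) Floating fraction=rho_obj/rho=516/1025=0.503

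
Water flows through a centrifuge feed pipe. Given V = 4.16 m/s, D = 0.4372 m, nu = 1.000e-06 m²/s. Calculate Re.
Formula: Re = \frac{V D}{\nu}
Re = 4.16·0.4372/1.000e-06 = 1.819e+06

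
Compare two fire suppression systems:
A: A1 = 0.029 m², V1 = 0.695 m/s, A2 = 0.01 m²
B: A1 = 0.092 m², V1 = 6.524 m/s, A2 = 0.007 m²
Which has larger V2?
V2(A) = 2.015 m/s, V2(B) = 85.74 m/s. Answer: B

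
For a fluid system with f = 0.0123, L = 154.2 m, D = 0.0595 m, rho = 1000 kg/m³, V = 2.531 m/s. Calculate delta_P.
Formula: \Delta P = f \frac{L}{D} \frac{\rho V^2}{2}
delta_P = 0.0123·(154.2/0.0595)·0.5·1000·2.531²/1000 = 102.1 kPa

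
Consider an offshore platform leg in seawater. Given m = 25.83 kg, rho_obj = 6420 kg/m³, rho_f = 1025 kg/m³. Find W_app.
Formula: W_{app} = mg\left(1 - \frac{\rho_f}{\rho_{obj}}\right)
W_app = 25.83·9.81·(1 − 1025/6420) = 212.9 N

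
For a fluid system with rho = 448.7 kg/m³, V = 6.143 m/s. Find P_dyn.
Formula: P_{dyn} = \frac{1}{2} \rho V^2
P_dyn = 0.5·448.7·6.143²/1000 = 8.466 kPa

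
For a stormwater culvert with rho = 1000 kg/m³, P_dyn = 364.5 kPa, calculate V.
Formula: P_{dyn} = \frac{1}{2} \rho V^2
Substituting knowns: 364.5 = 0.5·1000·V²/1000
Solving for V: V = √(2·(364.5·1000)/1000) = 27 m/s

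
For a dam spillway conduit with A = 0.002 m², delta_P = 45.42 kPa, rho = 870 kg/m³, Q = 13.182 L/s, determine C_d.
Formula: Q = C_d A \sqrt{\frac{2 \Delta P}{\rho}}
Substituting knowns: 13.182 = C_d·0.002·√(2·(45.42·1000)/870)·1000
Solving for C_d: C_d = (13.182/1000)/(0.002·√(2·(45.42·1000)/870)) = 0.645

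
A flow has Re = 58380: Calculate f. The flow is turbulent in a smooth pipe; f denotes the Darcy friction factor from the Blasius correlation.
Formula: f = \frac{0.316}{Re^{0.25}}
f = 0.316/58380^0.25 = 0.02033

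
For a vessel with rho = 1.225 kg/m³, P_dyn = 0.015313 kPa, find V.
Formula: P_{dyn} = \frac{1}{2} \rho V^2
Substituting knowns: 0.015313 = 0.5·1.225·V²/1000
Solving for V: V = √(2·(0.015313·1000)/1.225) = 5 m/s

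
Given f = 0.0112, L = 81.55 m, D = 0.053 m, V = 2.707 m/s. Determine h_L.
Formula: h_L = f \frac{L}{D} \frac{V^2}{2g}
h_L = 0.0112·(81.55/0.053)·2.707²/(2·9.81) = 6.436 m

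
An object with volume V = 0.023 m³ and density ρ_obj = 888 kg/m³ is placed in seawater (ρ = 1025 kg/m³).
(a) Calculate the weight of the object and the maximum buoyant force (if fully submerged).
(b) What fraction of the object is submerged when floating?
(a) W=rho_obj*g*V=888*9.81*0.023=200.4 N; F_B(max)=rho*g*V=1025*9.81*0.023=231.3 N
(b) Floating fraction=rho_obj/rho=888/1025=0.866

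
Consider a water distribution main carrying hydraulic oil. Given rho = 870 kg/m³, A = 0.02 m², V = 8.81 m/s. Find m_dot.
Formula: \dot{m} = \rho A V
m_dot = 870·0.02·8.81 = 153.3 kg/s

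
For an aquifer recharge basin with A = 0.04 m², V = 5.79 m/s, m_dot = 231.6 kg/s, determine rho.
Formula: \dot{m} = \rho A V
Substituting knowns: 231.6 = rho·0.04·5.79
Solving for rho: rho = 231.6/(0.04·5.79) = 1000 kg/m³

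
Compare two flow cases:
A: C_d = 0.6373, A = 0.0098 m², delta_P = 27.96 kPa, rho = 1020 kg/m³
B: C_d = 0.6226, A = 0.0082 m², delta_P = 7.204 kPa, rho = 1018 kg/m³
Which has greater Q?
Q(A) = 46.24 L/s, Q(B) = 19.21 L/s. Answer: A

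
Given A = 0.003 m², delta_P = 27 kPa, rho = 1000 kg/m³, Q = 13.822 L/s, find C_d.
Formula: Q = C_d A \sqrt{\frac{2 \Delta P}{\rho}}
Substituting knowns: 13.822 = C_d·0.003·√(2·(27·1000)/1000)·1000
Solving for C_d: C_d = (13.822/1000)/(0.003·√(2·(27·1000)/1000)) = 0.627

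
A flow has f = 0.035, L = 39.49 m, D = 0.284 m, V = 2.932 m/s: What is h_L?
Formula: h_L = f \frac{L}{D} \frac{V^2}{2g}
h_L = 0.035·(39.49/0.284)·2.932²/(2·9.81) = 2.132 m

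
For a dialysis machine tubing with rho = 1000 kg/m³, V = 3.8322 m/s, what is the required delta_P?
Formula: V = \sqrt{\frac{2 \Delta P}{\rho}}
Substituting knowns: 3.8322 = √(2·(delta_P·1000)/1000)
Solving for delta_P: delta_P = 3.8322²·1000/2/1000 = 7.343 kPa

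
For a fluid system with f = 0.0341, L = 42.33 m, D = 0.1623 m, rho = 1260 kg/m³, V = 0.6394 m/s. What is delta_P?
Formula: \Delta P = f \frac{L}{D} \frac{\rho V^2}{2}
delta_P = 0.0341·(42.33/0.1623)·0.5·1260·0.6394²/1000 = 2.291 kPa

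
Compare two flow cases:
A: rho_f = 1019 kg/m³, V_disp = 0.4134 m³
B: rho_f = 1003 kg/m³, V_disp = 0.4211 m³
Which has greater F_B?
F_B(A) = 4133 N, F_B(B) = 4143 N. Answer: B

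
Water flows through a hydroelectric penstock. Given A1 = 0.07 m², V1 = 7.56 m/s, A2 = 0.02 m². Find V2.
Formula: V_2 = \frac{A_1 V_1}{A_2}
V2 = 0.07·7.56/0.02 = 26.46 m/s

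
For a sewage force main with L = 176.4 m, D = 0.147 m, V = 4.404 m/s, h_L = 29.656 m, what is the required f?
Formula: h_L = f \frac{L}{D} \frac{V^2}{2g}
Substituting knowns: 29.656 = f·(176.4/0.147)·4.404²/(2·9.81)
Solving for f: f = 29.656·2·9.81/((176.4/0.147)·4.404²) = 0.025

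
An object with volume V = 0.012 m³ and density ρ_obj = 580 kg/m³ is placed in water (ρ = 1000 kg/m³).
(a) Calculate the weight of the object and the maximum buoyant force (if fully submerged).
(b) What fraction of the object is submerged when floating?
(a) W=rho_obj*g*V=580*9.81*0.012=68.3 N; F_B(max)=rho*g*V=1000*9.81*0.012=117.7 N
(b) Floating fraction=rho_obj/rho=580/1000=0.580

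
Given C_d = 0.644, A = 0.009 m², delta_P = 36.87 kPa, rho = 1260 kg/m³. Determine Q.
Formula: Q = C_d A \sqrt{\frac{2 \Delta P}{\rho}}
Q = 0.644·0.009·√(2·(36.87·1000)/1260)·1000 = 44.34 L/s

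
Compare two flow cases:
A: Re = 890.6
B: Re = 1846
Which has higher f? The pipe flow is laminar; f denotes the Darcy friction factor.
f(A) = 0.07186, f(B) = 0.03467. Answer: A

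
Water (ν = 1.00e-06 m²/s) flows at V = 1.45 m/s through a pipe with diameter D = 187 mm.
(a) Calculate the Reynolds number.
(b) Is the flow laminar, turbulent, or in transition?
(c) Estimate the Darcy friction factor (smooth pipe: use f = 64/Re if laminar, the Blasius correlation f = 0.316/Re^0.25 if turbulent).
(a) Re = V·D/ν = 1.45·0.187/1.00e-06 = 271150
(b) Flow regime: turbulent (Re > 4000)
(c) Friction factor: f = 0.316/Re^0.25 = 0.316/271150^0.25 = 0.01385 (Blasius is strictly valid for Re ≲ 1e5; used here as the smooth-pipe estimate the problem specifies)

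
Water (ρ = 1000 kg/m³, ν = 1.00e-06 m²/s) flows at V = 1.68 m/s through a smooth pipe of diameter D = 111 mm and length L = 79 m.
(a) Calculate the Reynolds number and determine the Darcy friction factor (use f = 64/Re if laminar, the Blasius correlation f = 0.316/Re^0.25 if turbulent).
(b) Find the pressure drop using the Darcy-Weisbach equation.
(a) Re = V·D/ν = 1.68·0.111/1.00e-06 = 186480 → turbulent (Re > 4000); f = 0.316/Re^0.25 = 0.316/186480^0.25 = 0.015206 (Blasius is strictly valid for Re ≲ 1e5; used here as the smooth-pipe estimate the problem specifies)
(b) Darcy-Weisbach: ΔP = f·(L/D)·½ρV²/1000 = 0.015206·(79/0.111)·½·1000·1.68²/1000 = 15.27 kPa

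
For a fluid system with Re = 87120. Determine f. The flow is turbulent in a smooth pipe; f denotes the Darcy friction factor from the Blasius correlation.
Formula: f = \frac{0.316}{Re^{0.25}}
f = 0.316/87120^0.25 = 0.01839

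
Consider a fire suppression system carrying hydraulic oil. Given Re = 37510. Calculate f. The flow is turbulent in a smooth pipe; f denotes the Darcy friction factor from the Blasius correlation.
Formula: f = \frac{0.316}{Re^{0.25}}
f = 0.316/37510^0.25 = 0.02271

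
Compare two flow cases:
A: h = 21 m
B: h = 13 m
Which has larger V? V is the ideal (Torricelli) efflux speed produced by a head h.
V(A) = 20.3 m/s, V(B) = 15.97 m/s. Answer: A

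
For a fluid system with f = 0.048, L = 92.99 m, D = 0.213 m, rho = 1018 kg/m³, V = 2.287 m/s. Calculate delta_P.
Formula: \Delta P = f \frac{L}{D} \frac{\rho V^2}{2}
delta_P = 0.048·(92.99/0.213)·0.5·1018·2.287²/1000 = 55.79 kPa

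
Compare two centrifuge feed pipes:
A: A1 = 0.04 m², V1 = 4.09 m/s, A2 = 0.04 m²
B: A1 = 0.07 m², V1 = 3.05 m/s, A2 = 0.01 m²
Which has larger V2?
V2(A) = 4.09 m/s, V2(B) = 21.35 m/s. Answer: B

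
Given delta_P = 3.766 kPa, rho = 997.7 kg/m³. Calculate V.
Formula: V = \sqrt{\frac{2 \Delta P}{\rho}}
V = √(2·(3.766·1000)/997.7) = 2.748 m/s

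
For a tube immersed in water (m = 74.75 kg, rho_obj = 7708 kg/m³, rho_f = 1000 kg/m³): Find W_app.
Formula: W_{app} = mg\left(1 - \frac{\rho_f}{\rho_{obj}}\right)
W_app = 74.75·9.81·(1 − 1000/7708) = 638.2 N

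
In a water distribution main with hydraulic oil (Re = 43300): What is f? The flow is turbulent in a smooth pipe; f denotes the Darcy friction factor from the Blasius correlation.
Formula: f = \frac{0.316}{Re^{0.25}}
f = 0.316/43300^0.25 = 0.02191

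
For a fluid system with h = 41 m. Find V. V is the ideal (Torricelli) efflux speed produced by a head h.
Formula: V = \sqrt{2 g h}
V = √(2·9.81·41) = 28.36 m/s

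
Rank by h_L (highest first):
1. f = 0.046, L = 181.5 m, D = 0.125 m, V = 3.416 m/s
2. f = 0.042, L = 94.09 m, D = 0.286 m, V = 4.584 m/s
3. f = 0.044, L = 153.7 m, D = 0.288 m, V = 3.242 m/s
Case 1: h_L = 39.72 m
Case 2: h_L = 14.8 m
Case 3: h_L = 12.58 m
Ranking (highest first): 1, 2, 3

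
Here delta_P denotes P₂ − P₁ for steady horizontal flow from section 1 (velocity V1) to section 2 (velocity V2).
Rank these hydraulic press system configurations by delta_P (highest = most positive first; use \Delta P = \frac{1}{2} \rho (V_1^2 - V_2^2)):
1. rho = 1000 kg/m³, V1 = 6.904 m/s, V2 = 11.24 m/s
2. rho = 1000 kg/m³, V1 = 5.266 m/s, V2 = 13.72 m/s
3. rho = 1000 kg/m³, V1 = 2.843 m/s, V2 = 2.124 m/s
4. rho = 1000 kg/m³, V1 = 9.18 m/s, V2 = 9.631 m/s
Case 1: delta_P = -39.34 kPa
Case 2: delta_P = -80.25 kPa
Case 3: delta_P = 1.786 kPa
Case 4: delta_P = -4.242 kPa
Ranking (highest first): 3, 4, 1, 2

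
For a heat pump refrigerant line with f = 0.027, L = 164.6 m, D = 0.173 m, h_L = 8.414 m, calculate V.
Formula: h_L = f \frac{L}{D} \frac{V^2}{2g}
Substituting knowns: 8.414 = 0.027·(164.6/0.173)·V²/(2·9.81)
Solving for V: V = √(8.414·2·9.81/(0.027·(164.6/0.173))) = 2.535 m/s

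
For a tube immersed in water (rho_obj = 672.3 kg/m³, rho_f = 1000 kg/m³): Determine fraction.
Formula: f_{sub} = \frac{\rho_{obj}}{\rho_f}
fraction = 672.3/1000 = 0.6723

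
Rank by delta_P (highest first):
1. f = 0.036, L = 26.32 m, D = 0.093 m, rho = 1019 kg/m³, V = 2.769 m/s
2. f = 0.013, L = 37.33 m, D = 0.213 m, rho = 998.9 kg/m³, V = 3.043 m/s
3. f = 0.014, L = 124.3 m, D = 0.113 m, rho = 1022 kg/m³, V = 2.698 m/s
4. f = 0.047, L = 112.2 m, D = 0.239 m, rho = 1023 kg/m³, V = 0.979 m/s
Case 1: delta_P = 39.8 kPa
Case 2: delta_P = 10.54 kPa
Case 3: delta_P = 57.28 kPa
Case 4: delta_P = 10.82 kPa
Ranking (highest first): 3, 1, 4, 2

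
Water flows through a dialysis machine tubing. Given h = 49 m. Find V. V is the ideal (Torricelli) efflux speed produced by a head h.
Formula: V = \sqrt{2 g h}
V = √(2·9.81·49) = 31.01 m/s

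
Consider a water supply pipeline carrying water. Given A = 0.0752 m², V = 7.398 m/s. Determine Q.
Formula: Q = A V
Q = 0.0752·7.398·1000 = 556.3 L/s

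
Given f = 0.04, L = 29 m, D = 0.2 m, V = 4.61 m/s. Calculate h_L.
Formula: h_L = f \frac{L}{D} \frac{V^2}{2g}
h_L = 0.04·(29/0.2)·4.61²/(2·9.81) = 6.282 m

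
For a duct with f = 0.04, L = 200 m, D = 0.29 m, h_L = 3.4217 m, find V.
Formula: h_L = f \frac{L}{D} \frac{V^2}{2g}
Substituting knowns: 3.4217 = 0.04·(200/0.29)·V²/(2·9.81)
Solving for V: V = √(3.4217·2·9.81/(0.04·(200/0.29))) = 1.56 m/s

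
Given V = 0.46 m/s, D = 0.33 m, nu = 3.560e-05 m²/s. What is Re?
Formula: Re = \frac{V D}{\nu}
Re = 0.46·0.33/3.560e-05 = 4264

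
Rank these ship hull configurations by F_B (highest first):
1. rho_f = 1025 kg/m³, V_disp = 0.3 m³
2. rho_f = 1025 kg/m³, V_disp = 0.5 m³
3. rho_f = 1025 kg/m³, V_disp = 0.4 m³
Case 1: F_B = 3017 N
Case 2: F_B = 5028 N
Case 3: F_B = 4022 N
Ranking (highest first): 2, 3, 1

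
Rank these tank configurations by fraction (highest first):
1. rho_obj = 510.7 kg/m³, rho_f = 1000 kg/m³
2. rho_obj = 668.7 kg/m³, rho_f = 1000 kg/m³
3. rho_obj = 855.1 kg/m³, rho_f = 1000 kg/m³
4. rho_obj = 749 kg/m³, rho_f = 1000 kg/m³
Case 1: fraction = 0.5107
Case 2: fraction = 0.6687
Case 3: fraction = 0.8551
Case 4: fraction = 0.749
Ranking (highest first): 3, 4, 2, 1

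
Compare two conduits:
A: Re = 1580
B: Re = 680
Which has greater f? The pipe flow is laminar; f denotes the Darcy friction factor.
f(A) = 0.04051, f(B) = 0.09412. Answer: B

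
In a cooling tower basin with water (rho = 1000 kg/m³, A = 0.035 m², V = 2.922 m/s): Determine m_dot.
Formula: \dot{m} = \rho A V
m_dot = 1000·0.035·2.922 = 102.3 kg/s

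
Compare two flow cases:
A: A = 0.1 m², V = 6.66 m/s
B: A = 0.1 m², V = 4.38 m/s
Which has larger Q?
Q(A) = 666 L/s, Q(B) = 438 L/s. Answer: A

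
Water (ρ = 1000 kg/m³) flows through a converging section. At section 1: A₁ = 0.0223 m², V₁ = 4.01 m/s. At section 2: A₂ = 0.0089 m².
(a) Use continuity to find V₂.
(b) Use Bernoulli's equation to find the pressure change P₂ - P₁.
(a) Continuity: A₁V₁=A₂V₂ -> V₂=A₁V₁/A₂=0.0223*4.01/0.0089=10.05 m/s
(b) Bernoulli: P₂-P₁=0.5*rho*(V₁^2-V₂^2)/1000=0.5*1000*(4.01^2-10.05^2)/1000=-42.46 kPa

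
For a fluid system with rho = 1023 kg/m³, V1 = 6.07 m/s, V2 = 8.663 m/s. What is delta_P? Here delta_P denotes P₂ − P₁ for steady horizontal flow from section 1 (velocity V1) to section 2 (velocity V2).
Formula: \Delta P = \frac{1}{2} \rho (V_1^2 - V_2^2)
delta_P = 0.5·1023·(6.07² − 8.663²)/1000 = -19.54 kPa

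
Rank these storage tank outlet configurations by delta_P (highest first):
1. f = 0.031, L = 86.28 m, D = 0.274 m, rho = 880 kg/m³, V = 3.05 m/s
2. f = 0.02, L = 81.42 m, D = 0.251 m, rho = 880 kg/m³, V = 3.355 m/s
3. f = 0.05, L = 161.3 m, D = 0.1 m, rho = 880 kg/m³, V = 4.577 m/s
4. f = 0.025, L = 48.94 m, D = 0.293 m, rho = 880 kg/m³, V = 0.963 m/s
Case 1: delta_P = 39.96 kPa
Case 2: delta_P = 32.13 kPa
Case 3: delta_P = 743.4 kPa
Case 4: delta_P = 1.704 kPa
Ranking (highest first): 3, 1, 2, 4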